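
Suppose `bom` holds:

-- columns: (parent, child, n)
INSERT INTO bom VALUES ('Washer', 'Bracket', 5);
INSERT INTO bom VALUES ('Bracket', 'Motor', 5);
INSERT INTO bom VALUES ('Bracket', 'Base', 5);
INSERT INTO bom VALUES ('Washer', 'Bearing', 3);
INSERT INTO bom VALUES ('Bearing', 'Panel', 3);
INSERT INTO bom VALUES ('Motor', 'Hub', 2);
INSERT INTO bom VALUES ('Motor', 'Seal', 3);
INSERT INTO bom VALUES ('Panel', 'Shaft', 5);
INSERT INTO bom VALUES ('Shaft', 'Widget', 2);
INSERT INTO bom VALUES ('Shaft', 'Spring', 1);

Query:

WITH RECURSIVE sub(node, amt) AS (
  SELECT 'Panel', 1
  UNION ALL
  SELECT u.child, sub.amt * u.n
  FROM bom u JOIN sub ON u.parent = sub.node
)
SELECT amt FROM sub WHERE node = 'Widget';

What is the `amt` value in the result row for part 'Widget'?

Base: (Panel, amt=1).
Iteration 1: components of {Panel} -> Shaft = 1*5 = 5.
Iteration 2: components of {Shaft} -> Spring = 5*1 = 5, Widget = 5*2 = 10.
Iteration 3: no further components; recursion stops.

10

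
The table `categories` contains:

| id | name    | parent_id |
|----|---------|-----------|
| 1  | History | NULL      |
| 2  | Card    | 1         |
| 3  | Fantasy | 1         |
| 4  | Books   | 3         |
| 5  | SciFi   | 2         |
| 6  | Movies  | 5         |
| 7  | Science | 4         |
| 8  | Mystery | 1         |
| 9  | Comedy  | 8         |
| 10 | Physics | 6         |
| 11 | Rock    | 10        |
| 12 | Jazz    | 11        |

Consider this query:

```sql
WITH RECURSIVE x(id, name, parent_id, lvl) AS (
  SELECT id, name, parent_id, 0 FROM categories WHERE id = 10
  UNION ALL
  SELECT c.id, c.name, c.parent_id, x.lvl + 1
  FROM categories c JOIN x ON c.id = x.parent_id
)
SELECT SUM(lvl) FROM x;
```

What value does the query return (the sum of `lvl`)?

Base: id=10 (Physics), parent_id=6, lvl 0.
Iteration 1: join on id=6 -> Movies (id 6, parent_id=5, lvl 1).
Iteration 2: join on id=5 -> SciFi (id 5, parent_id=2, lvl 2).
Iteration 3: join on id=2 -> Card (id 2, parent_id=1, lvl 3).
Iteration 4: join on id=1 -> History (id 1, parent_id=NULL, lvl 4).
Iteration 5: parent_id is NULL; no match; recursion stops.
SUM(lvl) = 0 + 1 + 2 + 3 + 4 = 10.

10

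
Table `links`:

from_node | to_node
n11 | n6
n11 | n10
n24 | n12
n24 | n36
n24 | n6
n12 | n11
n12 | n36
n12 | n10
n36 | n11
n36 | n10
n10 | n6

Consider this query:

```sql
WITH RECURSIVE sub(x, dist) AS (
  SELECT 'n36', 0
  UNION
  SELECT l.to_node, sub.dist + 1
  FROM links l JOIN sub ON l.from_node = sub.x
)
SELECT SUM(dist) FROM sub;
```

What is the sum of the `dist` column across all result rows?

9

Base: (n36, dist=0).
Iteration 1: edges from {n36} -> (n10, dist=1), (n11, dist=1).
Iteration 2: edges from {n10,n11} -> (n10, dist=2), (n6, dist=2). [UNION drops 1 duplicate row(s)]
Iteration 3: edges from {n10,n6} -> (n6, dist=3).
Iteration 4: no outgoing edges from {n6}; recursion stops.
SUM(dist) = 0 + 1 + 1 + 2 + 2 + 3 = 9.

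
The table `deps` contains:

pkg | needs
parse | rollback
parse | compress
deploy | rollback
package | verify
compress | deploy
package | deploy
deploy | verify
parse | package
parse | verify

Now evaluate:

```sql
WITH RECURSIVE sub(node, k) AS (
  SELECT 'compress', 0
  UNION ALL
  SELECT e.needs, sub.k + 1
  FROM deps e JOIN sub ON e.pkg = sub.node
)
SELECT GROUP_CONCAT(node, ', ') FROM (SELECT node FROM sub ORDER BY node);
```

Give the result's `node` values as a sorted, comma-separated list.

compress, deploy, rollback, verify

Base: (compress, k=0).
Iteration 1: edges from {compress} -> (deploy, k=1).
Iteration 2: edges from {deploy} -> (rollback, k=2), (verify, k=2).
Iteration 3: no outgoing edges from {rollback,verify}; recursion stops.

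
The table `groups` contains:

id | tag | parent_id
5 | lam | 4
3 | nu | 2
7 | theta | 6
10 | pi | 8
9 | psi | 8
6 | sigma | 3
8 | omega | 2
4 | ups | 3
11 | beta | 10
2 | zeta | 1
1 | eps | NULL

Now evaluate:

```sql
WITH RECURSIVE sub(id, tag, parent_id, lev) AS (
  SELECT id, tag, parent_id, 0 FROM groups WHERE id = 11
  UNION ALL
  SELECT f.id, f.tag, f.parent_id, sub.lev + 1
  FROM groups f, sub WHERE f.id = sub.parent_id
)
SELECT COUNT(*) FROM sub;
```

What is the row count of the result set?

Base: id=11 (beta), parent_id=10, lev 0.
Iteration 1: join on id=10 -> pi (id 10, parent_id=8, lev 1).
Iteration 2: join on id=8 -> omega (id 8, parent_id=2, lev 2).
Iteration 3: join on id=2 -> zeta (id 2, parent_id=1, lev 3).
Iteration 4: join on id=1 -> eps (id 1, parent_id=NULL, lev 4).
Iteration 5: parent_id is NULL; no match; recursion stops.
Total rows emitted: 5.

5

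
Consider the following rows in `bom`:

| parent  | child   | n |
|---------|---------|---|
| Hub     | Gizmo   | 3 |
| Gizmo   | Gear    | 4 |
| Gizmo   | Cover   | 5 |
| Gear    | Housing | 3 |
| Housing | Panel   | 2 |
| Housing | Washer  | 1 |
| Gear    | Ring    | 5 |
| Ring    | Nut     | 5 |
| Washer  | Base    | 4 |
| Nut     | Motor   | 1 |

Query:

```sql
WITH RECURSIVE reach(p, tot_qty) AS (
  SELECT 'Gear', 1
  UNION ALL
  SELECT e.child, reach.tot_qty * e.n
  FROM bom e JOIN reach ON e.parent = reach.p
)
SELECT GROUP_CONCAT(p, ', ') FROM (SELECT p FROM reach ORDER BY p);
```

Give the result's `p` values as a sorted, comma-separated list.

Base, Gear, Housing, Motor, Nut, Panel, Ring, Washer

Base: (Gear, tot_qty=1).
Iteration 1: components of {Gear} -> Housing = 1*3 = 3, Ring = 1*5 = 5.
Iteration 2: components of {Housing,Ring} -> Nut = 5*5 = 25, Panel = 3*2 = 6, Washer = 3*1 = 3.
Iteration 3: components of {Nut,Panel,Washer} -> Base = 3*4 = 12, Motor = 25*1 = 25.
Iteration 4: no further components; recursion stops.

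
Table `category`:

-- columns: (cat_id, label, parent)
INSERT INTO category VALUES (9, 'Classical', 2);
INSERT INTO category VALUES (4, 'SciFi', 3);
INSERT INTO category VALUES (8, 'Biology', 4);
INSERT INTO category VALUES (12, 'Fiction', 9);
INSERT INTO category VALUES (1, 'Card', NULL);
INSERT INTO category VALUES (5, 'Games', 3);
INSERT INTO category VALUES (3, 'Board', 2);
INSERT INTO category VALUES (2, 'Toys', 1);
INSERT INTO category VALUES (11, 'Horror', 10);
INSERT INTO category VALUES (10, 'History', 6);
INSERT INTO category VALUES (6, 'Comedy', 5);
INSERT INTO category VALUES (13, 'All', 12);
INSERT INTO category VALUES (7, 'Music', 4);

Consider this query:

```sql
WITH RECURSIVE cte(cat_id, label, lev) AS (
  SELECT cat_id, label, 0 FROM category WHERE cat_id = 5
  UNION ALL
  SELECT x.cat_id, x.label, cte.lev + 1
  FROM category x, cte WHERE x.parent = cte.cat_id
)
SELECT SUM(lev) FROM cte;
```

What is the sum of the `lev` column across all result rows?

6

Base: cat_id=5 (Games) at lev 0.
Iteration 1: rows with parent in {5} -> Comedy (id 6, lev 1).
Iteration 2: rows with parent in {6} -> History (id 10, lev 2).
Iteration 3: rows with parent in {10} -> Horror (id 11, lev 3).
Iteration 4: no rows with parent in {11}; recursion stops.
SUM(lev) = 0 + 1 + 2 + 3 = 6.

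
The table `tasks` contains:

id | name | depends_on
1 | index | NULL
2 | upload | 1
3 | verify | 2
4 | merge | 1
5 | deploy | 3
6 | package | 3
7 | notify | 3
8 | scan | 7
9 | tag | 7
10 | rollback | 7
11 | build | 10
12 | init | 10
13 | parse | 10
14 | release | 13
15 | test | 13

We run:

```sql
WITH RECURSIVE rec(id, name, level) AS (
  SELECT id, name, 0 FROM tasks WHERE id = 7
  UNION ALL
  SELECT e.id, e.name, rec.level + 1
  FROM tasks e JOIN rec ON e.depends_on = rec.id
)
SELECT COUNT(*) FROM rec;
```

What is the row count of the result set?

Base: id=7 (notify) at level 0.
Iteration 1: rows with depends_on in {7} -> scan (id 8, level 1), tag (id 9, level 1), rollback (id 10, level 1).
Iteration 2: rows with depends_on in {8,9,10} -> build (id 11, level 2), init (id 12, level 2), parse (id 13, level 2).
Iteration 3: rows with depends_on in {11,12,13} -> release (id 14, level 3), test (id 15, level 3).
Iteration 4: no rows with depends_on in {14,15}; recursion stops.
Total rows emitted: 9.

9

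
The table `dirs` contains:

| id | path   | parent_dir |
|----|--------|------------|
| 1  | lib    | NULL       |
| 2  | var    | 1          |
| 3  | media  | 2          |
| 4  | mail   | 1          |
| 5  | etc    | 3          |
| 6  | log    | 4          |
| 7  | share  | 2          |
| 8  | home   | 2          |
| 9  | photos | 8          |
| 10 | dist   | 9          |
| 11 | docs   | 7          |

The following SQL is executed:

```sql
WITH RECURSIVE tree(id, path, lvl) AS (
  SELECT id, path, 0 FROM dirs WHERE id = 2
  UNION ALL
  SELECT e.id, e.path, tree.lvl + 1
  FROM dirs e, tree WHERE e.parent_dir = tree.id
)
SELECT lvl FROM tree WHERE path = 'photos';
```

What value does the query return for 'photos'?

2

Base: id=2 (var) at lvl 0.
Iteration 1: rows with parent_dir in {2} -> media (id 3, lvl 1), share (id 7, lvl 1), home (id 8, lvl 1).
Iteration 2: rows with parent_dir in {3,7,8} -> etc (id 5, lvl 2), photos (id 9, lvl 2), docs (id 11, lvl 2).
Iteration 3: rows with parent_dir in {5,9,11} -> dist (id 10, lvl 3).
Iteration 4: no rows with parent_dir in {10}; recursion stops.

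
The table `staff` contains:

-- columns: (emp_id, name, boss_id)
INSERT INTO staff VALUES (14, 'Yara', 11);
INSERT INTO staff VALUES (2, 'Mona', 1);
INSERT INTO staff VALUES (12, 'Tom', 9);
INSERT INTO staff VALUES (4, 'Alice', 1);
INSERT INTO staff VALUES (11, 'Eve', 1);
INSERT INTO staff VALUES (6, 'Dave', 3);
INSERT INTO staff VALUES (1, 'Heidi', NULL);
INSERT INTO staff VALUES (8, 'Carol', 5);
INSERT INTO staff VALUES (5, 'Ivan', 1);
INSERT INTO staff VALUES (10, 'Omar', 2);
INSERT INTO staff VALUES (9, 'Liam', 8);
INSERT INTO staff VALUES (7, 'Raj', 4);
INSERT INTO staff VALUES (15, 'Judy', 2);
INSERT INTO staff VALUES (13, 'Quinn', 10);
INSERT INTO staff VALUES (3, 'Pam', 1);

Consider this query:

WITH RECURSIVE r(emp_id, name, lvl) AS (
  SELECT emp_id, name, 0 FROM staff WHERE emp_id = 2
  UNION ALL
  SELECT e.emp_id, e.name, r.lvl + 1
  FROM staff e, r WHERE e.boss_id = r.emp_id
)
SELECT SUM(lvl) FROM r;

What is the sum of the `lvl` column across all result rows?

Base: emp_id=2 (Mona) at lvl 0.
Iteration 1: rows with boss_id in {2} -> Omar (id 10, lvl 1), Judy (id 15, lvl 1).
Iteration 2: rows with boss_id in {10,15} -> Quinn (id 13, lvl 2).
Iteration 3: no rows with boss_id in {13}; recursion stops.
SUM(lvl) = 0 + 1 + 1 + 2 = 4.

4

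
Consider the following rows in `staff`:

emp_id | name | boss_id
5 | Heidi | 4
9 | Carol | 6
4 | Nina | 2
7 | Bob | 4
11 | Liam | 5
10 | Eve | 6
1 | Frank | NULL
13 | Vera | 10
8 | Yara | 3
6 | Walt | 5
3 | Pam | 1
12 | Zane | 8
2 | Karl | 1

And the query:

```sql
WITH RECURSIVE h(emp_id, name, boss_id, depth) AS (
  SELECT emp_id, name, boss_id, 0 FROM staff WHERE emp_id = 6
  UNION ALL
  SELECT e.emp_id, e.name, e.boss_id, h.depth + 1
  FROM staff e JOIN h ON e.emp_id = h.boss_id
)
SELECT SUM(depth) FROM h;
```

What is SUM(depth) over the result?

10

Base: emp_id=6 (Walt), boss_id=5, depth 0.
Iteration 1: join on emp_id=5 -> Heidi (id 5, boss_id=4, depth 1).
Iteration 2: join on emp_id=4 -> Nina (id 4, boss_id=2, depth 2).
Iteration 3: join on emp_id=2 -> Karl (id 2, boss_id=1, depth 3).
Iteration 4: join on emp_id=1 -> Frank (id 1, boss_id=NULL, depth 4).
Iteration 5: boss_id is NULL; no match; recursion stops.
SUM(depth) = 0 + 1 + 2 + 3 + 4 = 10.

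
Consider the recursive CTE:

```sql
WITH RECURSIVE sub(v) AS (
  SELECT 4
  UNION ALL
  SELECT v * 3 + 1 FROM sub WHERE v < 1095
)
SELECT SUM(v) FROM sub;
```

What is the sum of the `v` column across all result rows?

Base: v=4.
Iteration 1: 4 < 1095 holds -> v = 4 * 3 + 1 = 13.
Iteration 2: 13 < 1095 holds -> v = 13 * 3 + 1 = 40.
Iteration 3: 40 < 1095 holds -> v = 40 * 3 + 1 = 121.
Iteration 4: 121 < 1095 holds -> v = 121 * 3 + 1 = 364.
Iteration 5: 364 < 1095 holds -> v = 364 * 3 + 1 = 1093.
Iteration 6: 1093 < 1095 holds -> v = 1093 * 3 + 1 = 3280.
Iteration 7: 3280 < 1095 fails; recursion stops.
SUM(v) = 4 + 13 + 40 + 121 + 364 + 1093 + 3280 = 4915.

4915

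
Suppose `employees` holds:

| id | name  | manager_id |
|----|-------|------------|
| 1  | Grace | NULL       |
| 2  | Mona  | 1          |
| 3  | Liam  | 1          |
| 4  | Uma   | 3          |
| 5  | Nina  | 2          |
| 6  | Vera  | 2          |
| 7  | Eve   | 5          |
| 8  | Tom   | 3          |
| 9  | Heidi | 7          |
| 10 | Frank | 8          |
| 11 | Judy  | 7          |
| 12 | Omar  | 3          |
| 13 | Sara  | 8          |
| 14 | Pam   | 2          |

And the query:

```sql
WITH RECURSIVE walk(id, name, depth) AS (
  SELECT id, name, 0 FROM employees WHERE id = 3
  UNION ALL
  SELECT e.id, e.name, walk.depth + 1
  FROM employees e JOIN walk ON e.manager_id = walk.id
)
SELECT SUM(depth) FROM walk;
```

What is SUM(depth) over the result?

Base: id=3 (Liam) at depth 0.
Iteration 1: rows with manager_id in {3} -> Uma (id 4, depth 1), Tom (id 8, depth 1), Omar (id 12, depth 1).
Iteration 2: rows with manager_id in {4,8,12} -> Frank (id 10, depth 2), Sara (id 13, depth 2).
Iteration 3: no rows with manager_id in {10,13}; recursion stops.
SUM(depth) = 0 + 1 + 1 + 1 + 2 + 2 = 7.

7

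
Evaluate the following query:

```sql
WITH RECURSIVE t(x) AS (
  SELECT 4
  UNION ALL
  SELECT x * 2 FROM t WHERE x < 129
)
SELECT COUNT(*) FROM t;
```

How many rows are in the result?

Base: x=4.
Iteration 1: 4 < 129 holds -> x = 4 * 2 = 8.
Iteration 2: 8 < 129 holds -> x = 8 * 2 = 16.
Iteration 3: 16 < 129 holds -> x = 16 * 2 = 32.
Iteration 4: 32 < 129 holds -> x = 32 * 2 = 64.
Iteration 5: 64 < 129 holds -> x = 64 * 2 = 128.
Iteration 6: 128 < 129 holds -> x = 128 * 2 = 256.
Iteration 7: 256 < 129 fails; recursion stops.
Total rows emitted: 7.

7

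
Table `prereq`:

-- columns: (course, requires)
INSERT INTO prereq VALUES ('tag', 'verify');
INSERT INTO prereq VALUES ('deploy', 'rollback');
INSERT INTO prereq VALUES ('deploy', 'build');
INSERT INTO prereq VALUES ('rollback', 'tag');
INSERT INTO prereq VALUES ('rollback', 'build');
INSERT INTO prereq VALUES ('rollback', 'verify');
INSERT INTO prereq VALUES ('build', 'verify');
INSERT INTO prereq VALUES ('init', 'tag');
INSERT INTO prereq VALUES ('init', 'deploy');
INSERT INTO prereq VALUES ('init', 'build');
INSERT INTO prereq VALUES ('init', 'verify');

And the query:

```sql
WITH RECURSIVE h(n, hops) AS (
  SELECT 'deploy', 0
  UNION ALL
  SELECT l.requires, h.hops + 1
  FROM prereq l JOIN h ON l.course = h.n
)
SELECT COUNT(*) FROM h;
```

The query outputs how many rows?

Base: (deploy, hops=0).
Iteration 1: edges from {deploy} -> (build, hops=1), (rollback, hops=1).
Iteration 2: edges from {build,rollback} -> (build, hops=2), (tag, hops=2), (verify, hops=2) x2. [UNION ALL keeps all 4 new rows, including repeats]
Iteration 3: edges from {build,tag,verify} -> (verify, hops=3) x2. [UNION ALL keeps all 2 new rows, including repeats]
Iteration 4: no outgoing edges from {verify}; recursion stops.
Total rows emitted: 9.

9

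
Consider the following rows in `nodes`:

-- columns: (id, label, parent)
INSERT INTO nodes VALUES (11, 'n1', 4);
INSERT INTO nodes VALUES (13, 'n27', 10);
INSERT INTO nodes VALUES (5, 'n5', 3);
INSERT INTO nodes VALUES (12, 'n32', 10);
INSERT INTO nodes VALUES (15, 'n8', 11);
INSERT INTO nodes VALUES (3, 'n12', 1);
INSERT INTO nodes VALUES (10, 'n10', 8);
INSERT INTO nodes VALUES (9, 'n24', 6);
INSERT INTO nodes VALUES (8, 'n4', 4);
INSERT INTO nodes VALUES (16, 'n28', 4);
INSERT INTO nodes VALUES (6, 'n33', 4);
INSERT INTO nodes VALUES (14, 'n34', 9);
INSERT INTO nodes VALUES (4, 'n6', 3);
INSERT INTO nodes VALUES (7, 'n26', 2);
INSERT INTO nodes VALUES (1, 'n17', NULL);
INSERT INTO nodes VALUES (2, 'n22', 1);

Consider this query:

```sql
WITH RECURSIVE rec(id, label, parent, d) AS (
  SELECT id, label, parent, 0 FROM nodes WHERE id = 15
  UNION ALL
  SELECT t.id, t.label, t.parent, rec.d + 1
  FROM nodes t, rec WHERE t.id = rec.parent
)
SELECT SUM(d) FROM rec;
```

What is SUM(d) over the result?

Base: id=15 (n8), parent=11, d 0.
Iteration 1: join on id=11 -> n1 (id 11, parent=4, d 1).
Iteration 2: join on id=4 -> n6 (id 4, parent=3, d 2).
Iteration 3: join on id=3 -> n12 (id 3, parent=1, d 3).
Iteration 4: join on id=1 -> n17 (id 1, parent=NULL, d 4).
Iteration 5: parent is NULL; no match; recursion stops.
SUM(d) = 0 + 1 + 2 + 3 + 4 = 10.

10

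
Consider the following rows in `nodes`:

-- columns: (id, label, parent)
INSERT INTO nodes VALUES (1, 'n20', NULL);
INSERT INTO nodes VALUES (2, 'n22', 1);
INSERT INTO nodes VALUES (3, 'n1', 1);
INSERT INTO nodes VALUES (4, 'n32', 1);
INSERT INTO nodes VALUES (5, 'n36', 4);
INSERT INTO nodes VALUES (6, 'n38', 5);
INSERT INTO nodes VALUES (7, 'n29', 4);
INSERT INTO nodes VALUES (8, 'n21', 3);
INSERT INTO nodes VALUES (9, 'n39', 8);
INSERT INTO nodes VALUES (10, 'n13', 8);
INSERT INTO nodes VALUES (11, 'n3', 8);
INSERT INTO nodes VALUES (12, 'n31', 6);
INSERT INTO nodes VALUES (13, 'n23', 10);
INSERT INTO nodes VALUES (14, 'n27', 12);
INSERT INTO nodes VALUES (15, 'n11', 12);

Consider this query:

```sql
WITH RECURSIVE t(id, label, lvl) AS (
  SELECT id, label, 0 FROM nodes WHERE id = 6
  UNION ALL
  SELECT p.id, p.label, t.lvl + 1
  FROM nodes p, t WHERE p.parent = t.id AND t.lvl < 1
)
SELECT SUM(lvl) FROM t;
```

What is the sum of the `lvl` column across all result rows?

Base: id=6 (n38) at lvl 0.
Iteration 1: rows with parent in {6} -> n31 (id 12, lvl 1).
Iteration 2: lvl < 1 fails for all current rows; recursion stops.
SUM(lvl) = 0 + 1 = 1.

1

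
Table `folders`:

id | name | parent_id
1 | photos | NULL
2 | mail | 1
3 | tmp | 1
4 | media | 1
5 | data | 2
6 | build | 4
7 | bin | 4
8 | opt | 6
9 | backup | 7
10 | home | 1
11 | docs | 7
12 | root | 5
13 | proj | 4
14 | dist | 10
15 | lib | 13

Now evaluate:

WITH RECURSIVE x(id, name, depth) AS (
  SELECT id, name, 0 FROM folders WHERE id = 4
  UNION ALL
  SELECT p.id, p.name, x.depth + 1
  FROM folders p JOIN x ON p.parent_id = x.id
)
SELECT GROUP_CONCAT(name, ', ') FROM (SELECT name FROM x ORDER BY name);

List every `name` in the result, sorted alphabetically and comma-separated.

Base: id=4 (media) at depth 0.
Iteration 1: rows with parent_id in {4} -> build (id 6, depth 1), bin (id 7, depth 1), proj (id 13, depth 1).
Iteration 2: rows with parent_id in {6,7,13} -> opt (id 8, depth 2), backup (id 9, depth 2), docs (id 11, depth 2), lib (id 15, depth 2).
Iteration 3: no rows with parent_id in {8,9,11,15}; recursion stops.

backup, bin, build, docs, lib, media, opt, proj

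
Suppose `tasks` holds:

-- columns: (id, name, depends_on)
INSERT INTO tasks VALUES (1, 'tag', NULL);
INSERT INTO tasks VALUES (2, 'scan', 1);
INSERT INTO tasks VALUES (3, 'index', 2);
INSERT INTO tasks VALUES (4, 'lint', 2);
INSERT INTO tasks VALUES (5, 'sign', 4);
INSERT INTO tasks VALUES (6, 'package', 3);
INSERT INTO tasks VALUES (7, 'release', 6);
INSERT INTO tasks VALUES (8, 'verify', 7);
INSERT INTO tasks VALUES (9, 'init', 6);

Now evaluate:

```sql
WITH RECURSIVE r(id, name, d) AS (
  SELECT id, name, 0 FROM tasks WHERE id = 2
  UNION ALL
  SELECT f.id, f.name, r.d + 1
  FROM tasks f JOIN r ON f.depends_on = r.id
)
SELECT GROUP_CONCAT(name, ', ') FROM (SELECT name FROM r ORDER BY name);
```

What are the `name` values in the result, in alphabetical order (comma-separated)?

Base: id=2 (scan) at d 0.
Iteration 1: rows with depends_on in {2} -> index (id 3, d 1), lint (id 4, d 1).
Iteration 2: rows with depends_on in {3,4} -> sign (id 5, d 2), package (id 6, d 2).
Iteration 3: rows with depends_on in {5,6} -> release (id 7, d 3), init (id 9, d 3).
Iteration 4: rows with depends_on in {7,9} -> verify (id 8, d 4).
Iteration 5: no rows with depends_on in {8}; recursion stops.

index, init, lint, package, release, scan, sign, verify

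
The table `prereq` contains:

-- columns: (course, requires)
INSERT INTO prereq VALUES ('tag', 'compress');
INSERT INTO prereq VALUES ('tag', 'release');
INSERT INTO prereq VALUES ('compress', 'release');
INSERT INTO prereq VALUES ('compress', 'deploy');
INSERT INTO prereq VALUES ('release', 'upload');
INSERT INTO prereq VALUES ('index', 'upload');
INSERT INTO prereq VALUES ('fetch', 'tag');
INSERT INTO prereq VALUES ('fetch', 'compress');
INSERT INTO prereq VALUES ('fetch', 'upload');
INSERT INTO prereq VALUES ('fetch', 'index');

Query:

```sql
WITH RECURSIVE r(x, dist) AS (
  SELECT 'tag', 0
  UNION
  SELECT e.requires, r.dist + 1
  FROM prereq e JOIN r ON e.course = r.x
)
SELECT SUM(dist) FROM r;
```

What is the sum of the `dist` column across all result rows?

11

Base: (tag, dist=0).
Iteration 1: edges from {tag} -> (compress, dist=1), (release, dist=1).
Iteration 2: edges from {compress,release} -> (deploy, dist=2), (release, dist=2), (upload, dist=2).
Iteration 3: edges from {deploy,release,upload} -> (upload, dist=3).
Iteration 4: no outgoing edges from {upload}; recursion stops.
SUM(dist) = 0 + 1 + 1 + 2 + 2 + 2 + 3 = 11.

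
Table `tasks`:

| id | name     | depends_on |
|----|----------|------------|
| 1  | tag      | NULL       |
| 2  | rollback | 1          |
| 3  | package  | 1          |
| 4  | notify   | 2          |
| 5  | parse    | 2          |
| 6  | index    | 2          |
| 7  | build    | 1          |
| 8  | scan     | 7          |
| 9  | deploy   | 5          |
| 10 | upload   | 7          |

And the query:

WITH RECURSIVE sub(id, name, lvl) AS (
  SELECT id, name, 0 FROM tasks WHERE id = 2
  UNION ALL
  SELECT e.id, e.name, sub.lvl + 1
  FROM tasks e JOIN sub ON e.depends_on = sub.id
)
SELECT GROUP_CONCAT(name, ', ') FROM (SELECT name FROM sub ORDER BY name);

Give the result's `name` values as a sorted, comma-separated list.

deploy, index, notify, parse, rollback

Base: id=2 (rollback) at lvl 0.
Iteration 1: rows with depends_on in {2} -> notify (id 4, lvl 1), parse (id 5, lvl 1), index (id 6, lvl 1).
Iteration 2: rows with depends_on in {4,5,6} -> deploy (id 9, lvl 2).
Iteration 3: no rows with depends_on in {9}; recursion stops.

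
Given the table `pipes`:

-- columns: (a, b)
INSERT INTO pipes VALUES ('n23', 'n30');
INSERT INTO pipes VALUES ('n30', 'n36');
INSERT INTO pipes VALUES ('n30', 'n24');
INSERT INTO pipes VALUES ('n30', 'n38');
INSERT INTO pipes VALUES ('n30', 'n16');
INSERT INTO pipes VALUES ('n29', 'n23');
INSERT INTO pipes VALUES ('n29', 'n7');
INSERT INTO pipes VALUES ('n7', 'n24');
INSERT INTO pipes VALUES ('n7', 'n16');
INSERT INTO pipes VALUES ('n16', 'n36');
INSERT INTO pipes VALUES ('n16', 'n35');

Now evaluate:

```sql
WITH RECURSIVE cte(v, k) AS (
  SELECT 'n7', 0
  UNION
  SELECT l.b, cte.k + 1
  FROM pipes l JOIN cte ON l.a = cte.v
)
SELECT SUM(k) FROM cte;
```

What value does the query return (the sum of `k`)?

Base: (n7, k=0).
Iteration 1: edges from {n7} -> (n16, k=1), (n24, k=1).
Iteration 2: edges from {n16,n24} -> (n35, k=2), (n36, k=2).
Iteration 3: no outgoing edges from {n35,n36}; recursion stops.
SUM(k) = 0 + 1 + 1 + 2 + 2 = 6.

6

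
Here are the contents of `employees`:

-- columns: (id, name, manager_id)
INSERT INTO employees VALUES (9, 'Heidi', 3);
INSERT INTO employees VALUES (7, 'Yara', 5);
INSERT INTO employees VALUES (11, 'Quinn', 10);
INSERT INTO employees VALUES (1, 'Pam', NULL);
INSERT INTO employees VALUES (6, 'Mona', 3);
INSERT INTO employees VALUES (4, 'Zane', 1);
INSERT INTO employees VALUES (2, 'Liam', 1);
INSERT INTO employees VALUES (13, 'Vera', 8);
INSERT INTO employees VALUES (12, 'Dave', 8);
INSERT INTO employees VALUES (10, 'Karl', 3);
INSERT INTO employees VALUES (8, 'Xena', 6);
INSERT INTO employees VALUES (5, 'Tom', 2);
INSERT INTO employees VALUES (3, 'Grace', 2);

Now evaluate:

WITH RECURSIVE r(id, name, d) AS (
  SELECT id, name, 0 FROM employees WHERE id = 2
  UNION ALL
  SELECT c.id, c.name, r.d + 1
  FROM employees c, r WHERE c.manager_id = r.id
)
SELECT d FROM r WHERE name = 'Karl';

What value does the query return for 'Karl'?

2

Base: id=2 (Liam) at d 0.
Iteration 1: rows with manager_id in {2} -> Grace (id 3, d 1), Tom (id 5, d 1).
Iteration 2: rows with manager_id in {3,5} -> Mona (id 6, d 2), Yara (id 7, d 2), Heidi (id 9, d 2), Karl (id 10, d 2).
Iteration 3: rows with manager_id in {6,7,9,10} -> Xena (id 8, d 3), Quinn (id 11, d 3).
Iteration 4: rows with manager_id in {8,11} -> Dave (id 12, d 4), Vera (id 13, d 4).
Iteration 5: no rows with manager_id in {12,13}; recursion stops.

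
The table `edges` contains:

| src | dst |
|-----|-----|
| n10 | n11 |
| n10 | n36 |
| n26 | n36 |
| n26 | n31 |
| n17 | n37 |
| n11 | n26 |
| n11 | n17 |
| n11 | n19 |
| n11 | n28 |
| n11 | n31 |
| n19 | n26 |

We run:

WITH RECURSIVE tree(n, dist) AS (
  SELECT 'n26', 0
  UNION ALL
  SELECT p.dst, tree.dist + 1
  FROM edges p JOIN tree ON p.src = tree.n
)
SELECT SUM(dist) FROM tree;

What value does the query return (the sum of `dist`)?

2

Base: (n26, dist=0).
Iteration 1: edges from {n26} -> (n31, dist=1), (n36, dist=1).
Iteration 2: no outgoing edges from {n31,n36}; recursion stops.
SUM(dist) = 0 + 1 + 1 = 2.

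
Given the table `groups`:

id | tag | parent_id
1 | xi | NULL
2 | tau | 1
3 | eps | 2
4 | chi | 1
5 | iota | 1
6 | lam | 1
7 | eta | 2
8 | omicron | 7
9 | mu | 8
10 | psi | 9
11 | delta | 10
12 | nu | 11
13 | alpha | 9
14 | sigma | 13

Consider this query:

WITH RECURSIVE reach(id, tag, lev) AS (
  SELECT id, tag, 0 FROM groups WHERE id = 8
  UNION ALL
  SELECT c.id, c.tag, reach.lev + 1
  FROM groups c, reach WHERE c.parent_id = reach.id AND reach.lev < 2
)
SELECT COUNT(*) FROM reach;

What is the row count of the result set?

Base: id=8 (omicron) at lev 0.
Iteration 1: rows with parent_id in {8} -> mu (id 9, lev 1).
Iteration 2: rows with parent_id in {9} -> psi (id 10, lev 2), alpha (id 13, lev 2).
Iteration 3: lev < 2 fails for all current rows; recursion stops.
Total rows emitted: 4.

4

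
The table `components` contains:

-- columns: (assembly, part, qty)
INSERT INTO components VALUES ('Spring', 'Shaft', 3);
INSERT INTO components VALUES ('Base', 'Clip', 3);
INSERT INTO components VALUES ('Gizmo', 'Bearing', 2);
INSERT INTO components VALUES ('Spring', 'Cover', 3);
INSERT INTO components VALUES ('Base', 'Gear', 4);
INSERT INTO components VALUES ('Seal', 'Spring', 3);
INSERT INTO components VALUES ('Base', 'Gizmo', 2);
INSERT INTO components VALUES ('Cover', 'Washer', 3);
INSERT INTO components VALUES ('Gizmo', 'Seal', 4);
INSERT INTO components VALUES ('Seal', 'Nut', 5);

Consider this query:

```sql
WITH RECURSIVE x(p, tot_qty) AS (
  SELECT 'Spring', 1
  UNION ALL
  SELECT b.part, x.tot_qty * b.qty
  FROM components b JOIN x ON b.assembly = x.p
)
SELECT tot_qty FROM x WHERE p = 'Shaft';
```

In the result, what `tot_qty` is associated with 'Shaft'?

Base: (Spring, tot_qty=1).
Iteration 1: components of {Spring} -> Cover = 1*3 = 3, Shaft = 1*3 = 3.
Iteration 2: components of {Cover,Shaft} -> Washer = 3*3 = 9.
Iteration 3: no further components; recursion stops.

3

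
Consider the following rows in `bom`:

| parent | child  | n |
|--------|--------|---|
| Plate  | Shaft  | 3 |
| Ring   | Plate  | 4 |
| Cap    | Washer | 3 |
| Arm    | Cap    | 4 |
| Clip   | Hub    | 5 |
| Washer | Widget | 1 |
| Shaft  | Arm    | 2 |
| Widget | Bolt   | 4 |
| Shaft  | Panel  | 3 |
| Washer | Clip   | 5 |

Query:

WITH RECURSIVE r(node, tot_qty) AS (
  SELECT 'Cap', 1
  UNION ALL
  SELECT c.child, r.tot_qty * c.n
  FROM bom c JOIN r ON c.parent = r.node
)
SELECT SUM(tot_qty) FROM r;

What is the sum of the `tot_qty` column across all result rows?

109

Base: (Cap, tot_qty=1).
Iteration 1: components of {Cap} -> Washer = 1*3 = 3.
Iteration 2: components of {Washer} -> Clip = 3*5 = 15, Widget = 3*1 = 3.
Iteration 3: components of {Clip,Widget} -> Bolt = 3*4 = 12, Hub = 15*5 = 75.
Iteration 4: no further components; recursion stops.
SUM(tot_qty) = 1 + 3 + 15 + 3 + 75 + 12 = 109.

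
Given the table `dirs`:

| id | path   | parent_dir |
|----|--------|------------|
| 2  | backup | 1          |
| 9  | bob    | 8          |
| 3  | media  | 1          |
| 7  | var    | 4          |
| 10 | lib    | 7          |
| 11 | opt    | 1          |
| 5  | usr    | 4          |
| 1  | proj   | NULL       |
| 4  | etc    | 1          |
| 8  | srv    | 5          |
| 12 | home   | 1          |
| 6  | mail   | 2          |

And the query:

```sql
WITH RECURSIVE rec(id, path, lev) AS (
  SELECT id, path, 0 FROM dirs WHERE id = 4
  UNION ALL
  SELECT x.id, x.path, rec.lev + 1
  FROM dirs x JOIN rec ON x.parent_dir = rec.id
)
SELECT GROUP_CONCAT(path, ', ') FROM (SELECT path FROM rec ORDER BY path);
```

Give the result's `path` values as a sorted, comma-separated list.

Base: id=4 (etc) at lev 0.
Iteration 1: rows with parent_dir in {4} -> usr (id 5, lev 1), var (id 7, lev 1).
Iteration 2: rows with parent_dir in {5,7} -> srv (id 8, lev 2), lib (id 10, lev 2).
Iteration 3: rows with parent_dir in {8,10} -> bob (id 9, lev 3).
Iteration 4: no rows with parent_dir in {9}; recursion stops.

bob, etc, lib, srv, usr, var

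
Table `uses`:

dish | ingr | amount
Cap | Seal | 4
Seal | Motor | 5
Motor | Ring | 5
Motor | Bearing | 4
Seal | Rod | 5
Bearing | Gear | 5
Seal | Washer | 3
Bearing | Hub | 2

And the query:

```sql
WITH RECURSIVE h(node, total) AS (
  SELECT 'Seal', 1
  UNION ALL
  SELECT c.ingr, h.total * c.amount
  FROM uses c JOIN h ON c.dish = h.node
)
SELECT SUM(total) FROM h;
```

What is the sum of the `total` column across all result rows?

199

Base: (Seal, total=1).
Iteration 1: components of {Seal} -> Motor = 1*5 = 5, Rod = 1*5 = 5, Washer = 1*3 = 3.
Iteration 2: components of {Motor,Rod,Washer} -> Bearing = 5*4 = 20, Ring = 5*5 = 25.
Iteration 3: components of {Bearing,Ring} -> Gear = 20*5 = 100, Hub = 20*2 = 40.
Iteration 4: no further components; recursion stops.
SUM(total) = 1 + 5 + 5 + 3 + 25 + 20 + 100 + 40 = 199.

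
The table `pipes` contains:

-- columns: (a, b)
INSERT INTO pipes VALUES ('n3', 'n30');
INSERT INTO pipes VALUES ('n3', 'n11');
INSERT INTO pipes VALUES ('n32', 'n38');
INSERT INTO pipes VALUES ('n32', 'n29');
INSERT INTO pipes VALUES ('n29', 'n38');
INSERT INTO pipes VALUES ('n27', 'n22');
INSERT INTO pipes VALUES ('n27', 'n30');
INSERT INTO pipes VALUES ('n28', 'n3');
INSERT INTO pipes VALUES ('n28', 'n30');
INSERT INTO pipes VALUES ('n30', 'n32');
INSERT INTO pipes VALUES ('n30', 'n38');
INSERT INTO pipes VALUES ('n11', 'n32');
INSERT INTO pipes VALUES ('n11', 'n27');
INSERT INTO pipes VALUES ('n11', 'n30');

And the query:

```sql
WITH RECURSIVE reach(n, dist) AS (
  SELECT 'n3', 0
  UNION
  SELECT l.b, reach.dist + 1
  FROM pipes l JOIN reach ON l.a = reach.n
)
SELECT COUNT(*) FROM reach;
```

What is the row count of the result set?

Base: (n3, dist=0).
Iteration 1: edges from {n3} -> (n11, dist=1), (n30, dist=1).
Iteration 2: edges from {n11,n30} -> (n27, dist=2), (n30, dist=2), (n32, dist=2), (n38, dist=2). [UNION drops 1 duplicate row(s)]
Iteration 3: edges from {n27,n30,n32,n38} -> (n22, dist=3), (n29, dist=3), (n30, dist=3), (n32, dist=3), (n38, dist=3). [UNION drops 1 duplicate row(s)]
Iteration 4: edges from {n22,n29,n30,n32,n38} -> (n29, dist=4), (n32, dist=4), (n38, dist=4). [UNION drops 2 duplicate row(s)]
Iteration 5: edges from {n29,n32,n38} -> (n29, dist=5), (n38, dist=5). [UNION drops 1 duplicate row(s)]
Iteration 6: edges from {n29,n38} -> (n38, dist=6).
Iteration 7: no outgoing edges from {n38}; recursion stops.
Total rows emitted: 18.

18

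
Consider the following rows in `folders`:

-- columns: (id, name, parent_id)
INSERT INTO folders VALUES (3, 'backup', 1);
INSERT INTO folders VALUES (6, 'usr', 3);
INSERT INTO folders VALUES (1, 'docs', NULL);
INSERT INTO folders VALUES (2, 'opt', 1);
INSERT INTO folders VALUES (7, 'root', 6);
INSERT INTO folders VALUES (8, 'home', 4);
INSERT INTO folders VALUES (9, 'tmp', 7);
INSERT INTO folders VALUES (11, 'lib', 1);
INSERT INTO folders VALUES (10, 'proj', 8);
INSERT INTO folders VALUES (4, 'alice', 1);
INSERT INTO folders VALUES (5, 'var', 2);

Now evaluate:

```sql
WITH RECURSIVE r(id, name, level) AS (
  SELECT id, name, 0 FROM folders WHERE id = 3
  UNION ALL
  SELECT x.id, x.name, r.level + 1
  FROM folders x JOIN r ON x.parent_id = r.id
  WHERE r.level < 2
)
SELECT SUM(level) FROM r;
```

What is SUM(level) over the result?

3

Base: id=3 (backup) at level 0.
Iteration 1: rows with parent_id in {3} -> usr (id 6, level 1).
Iteration 2: rows with parent_id in {6} -> root (id 7, level 2).
Iteration 3: level < 2 fails for all current rows; recursion stops.
SUM(level) = 0 + 1 + 2 = 3.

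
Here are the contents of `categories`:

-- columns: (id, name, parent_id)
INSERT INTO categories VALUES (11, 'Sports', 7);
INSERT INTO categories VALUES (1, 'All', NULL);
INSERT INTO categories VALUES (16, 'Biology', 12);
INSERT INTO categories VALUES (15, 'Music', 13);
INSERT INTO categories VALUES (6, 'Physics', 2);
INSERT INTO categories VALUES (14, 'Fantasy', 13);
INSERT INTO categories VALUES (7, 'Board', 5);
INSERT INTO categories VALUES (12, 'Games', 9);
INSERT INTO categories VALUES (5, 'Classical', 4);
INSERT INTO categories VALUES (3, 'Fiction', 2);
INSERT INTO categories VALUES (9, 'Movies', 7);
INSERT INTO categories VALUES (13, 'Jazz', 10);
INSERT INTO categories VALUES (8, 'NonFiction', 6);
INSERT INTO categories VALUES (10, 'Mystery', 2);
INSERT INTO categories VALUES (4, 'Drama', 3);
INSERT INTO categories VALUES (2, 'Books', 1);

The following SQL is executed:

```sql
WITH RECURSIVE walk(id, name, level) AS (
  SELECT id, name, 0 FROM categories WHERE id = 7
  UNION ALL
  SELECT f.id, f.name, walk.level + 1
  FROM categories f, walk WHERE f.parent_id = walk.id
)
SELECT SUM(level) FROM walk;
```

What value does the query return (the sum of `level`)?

7

Base: id=7 (Board) at level 0.
Iteration 1: rows with parent_id in {7} -> Movies (id 9, level 1), Sports (id 11, level 1).
Iteration 2: rows with parent_id in {9,11} -> Games (id 12, level 2).
Iteration 3: rows with parent_id in {12} -> Biology (id 16, level 3).
Iteration 4: no rows with parent_id in {16}; recursion stops.
SUM(level) = 0 + 1 + 1 + 2 + 3 = 7.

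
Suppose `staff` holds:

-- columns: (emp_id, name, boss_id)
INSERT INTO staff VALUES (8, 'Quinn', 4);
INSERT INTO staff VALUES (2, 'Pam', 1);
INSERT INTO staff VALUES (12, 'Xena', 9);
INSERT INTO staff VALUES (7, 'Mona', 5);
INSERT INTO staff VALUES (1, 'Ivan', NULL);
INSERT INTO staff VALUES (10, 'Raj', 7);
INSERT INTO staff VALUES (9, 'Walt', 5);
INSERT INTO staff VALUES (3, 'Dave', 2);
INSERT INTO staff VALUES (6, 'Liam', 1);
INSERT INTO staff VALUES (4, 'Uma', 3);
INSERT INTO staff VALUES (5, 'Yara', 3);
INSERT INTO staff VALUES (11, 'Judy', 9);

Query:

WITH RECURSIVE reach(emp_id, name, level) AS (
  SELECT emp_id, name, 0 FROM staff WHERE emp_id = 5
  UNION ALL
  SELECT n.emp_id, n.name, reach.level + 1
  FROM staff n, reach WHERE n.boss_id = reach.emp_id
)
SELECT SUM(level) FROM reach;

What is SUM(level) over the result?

Base: emp_id=5 (Yara) at level 0.
Iteration 1: rows with boss_id in {5} -> Mona (id 7, level 1), Walt (id 9, level 1).
Iteration 2: rows with boss_id in {7,9} -> Raj (id 10, level 2), Judy (id 11, level 2), Xena (id 12, level 2).
Iteration 3: no rows with boss_id in {10,11,12}; recursion stops.
SUM(level) = 0 + 1 + 1 + 2 + 2 + 2 = 8.

8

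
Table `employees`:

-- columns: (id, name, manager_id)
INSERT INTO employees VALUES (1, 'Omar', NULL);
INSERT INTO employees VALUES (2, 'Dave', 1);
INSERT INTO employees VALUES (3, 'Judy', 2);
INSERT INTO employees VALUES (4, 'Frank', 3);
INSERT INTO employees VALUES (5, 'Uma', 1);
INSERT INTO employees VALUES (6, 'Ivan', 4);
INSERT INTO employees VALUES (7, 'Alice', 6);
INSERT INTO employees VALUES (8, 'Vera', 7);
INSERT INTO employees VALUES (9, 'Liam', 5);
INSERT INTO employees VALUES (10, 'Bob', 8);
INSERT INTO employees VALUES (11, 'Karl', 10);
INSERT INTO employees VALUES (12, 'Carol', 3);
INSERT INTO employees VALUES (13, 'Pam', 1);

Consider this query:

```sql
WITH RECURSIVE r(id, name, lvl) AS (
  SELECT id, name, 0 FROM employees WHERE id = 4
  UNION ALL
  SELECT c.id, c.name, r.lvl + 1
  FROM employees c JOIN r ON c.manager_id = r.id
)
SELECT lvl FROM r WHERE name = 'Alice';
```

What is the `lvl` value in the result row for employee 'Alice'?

Base: id=4 (Frank) at lvl 0.
Iteration 1: rows with manager_id in {4} -> Ivan (id 6, lvl 1).
Iteration 2: rows with manager_id in {6} -> Alice (id 7, lvl 2).
Iteration 3: rows with manager_id in {7} -> Vera (id 8, lvl 3).
Iteration 4: rows with manager_id in {8} -> Bob (id 10, lvl 4).
Iteration 5: rows with manager_id in {10} -> Karl (id 11, lvl 5).
Iteration 6: no rows with manager_id in {11}; recursion stops.

2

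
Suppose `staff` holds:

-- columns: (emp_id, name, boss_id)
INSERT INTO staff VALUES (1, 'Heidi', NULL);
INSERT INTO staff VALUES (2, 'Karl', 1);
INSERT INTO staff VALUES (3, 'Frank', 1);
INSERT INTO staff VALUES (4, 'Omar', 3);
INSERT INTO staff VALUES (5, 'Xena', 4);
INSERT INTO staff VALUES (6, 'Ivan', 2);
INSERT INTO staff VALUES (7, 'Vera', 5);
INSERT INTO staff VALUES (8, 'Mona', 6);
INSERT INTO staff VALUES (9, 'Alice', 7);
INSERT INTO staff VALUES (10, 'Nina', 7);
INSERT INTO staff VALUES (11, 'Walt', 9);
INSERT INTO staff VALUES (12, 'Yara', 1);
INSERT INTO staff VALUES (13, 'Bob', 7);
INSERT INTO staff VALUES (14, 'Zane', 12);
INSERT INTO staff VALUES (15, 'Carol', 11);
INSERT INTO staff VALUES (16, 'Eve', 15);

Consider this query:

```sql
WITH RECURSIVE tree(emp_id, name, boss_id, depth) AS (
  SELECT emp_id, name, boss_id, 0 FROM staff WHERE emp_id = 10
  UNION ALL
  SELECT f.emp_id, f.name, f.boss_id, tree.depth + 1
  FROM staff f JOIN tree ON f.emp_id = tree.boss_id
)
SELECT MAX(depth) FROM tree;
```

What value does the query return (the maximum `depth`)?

Base: emp_id=10 (Nina), boss_id=7, depth 0.
Iteration 1: join on emp_id=7 -> Vera (id 7, boss_id=5, depth 1).
Iteration 2: join on emp_id=5 -> Xena (id 5, boss_id=4, depth 2).
Iteration 3: join on emp_id=4 -> Omar (id 4, boss_id=3, depth 3).
Iteration 4: join on emp_id=3 -> Frank (id 3, boss_id=1, depth 4).
Iteration 5: join on emp_id=1 -> Heidi (id 1, boss_id=NULL, depth 5).
Iteration 6: boss_id is NULL; no match; recursion stops.
depth values: 0, 1, 2, 3, 4, 5; the maximum is 5.

5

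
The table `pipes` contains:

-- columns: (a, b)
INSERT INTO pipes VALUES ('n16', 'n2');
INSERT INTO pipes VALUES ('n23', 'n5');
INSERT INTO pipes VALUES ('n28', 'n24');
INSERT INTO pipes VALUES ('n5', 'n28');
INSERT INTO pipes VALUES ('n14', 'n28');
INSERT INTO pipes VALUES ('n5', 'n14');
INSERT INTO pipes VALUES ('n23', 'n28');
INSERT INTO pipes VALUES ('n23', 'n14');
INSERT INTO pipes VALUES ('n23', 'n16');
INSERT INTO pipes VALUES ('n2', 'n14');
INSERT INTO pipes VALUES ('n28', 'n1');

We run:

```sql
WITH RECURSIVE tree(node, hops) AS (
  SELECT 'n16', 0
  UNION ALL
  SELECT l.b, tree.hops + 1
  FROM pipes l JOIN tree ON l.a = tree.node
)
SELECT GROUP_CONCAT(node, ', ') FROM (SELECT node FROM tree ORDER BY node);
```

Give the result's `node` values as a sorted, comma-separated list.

n1, n14, n16, n2, n24, n28

Base: (n16, hops=0).
Iteration 1: edges from {n16} -> (n2, hops=1).
Iteration 2: edges from {n2} -> (n14, hops=2).
Iteration 3: edges from {n14} -> (n28, hops=3).
Iteration 4: edges from {n28} -> (n1, hops=4), (n24, hops=4).
Iteration 5: no outgoing edges from {n1,n24}; recursion stops.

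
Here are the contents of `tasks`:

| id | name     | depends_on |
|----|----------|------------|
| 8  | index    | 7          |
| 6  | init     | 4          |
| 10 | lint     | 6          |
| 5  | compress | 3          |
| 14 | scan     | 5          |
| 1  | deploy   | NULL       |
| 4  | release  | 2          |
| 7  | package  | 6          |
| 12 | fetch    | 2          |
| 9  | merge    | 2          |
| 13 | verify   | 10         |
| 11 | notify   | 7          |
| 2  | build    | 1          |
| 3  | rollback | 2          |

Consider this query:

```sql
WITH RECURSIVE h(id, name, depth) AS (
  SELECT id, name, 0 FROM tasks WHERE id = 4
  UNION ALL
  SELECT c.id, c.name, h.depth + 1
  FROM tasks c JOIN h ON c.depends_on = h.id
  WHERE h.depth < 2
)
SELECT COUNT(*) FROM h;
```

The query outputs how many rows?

Base: id=4 (release) at depth 0.
Iteration 1: rows with depends_on in {4} -> init (id 6, depth 1).
Iteration 2: rows with depends_on in {6} -> package (id 7, depth 2), lint (id 10, depth 2).
Iteration 3: depth < 2 fails for all current rows; recursion stops.
Total rows emitted: 4.

4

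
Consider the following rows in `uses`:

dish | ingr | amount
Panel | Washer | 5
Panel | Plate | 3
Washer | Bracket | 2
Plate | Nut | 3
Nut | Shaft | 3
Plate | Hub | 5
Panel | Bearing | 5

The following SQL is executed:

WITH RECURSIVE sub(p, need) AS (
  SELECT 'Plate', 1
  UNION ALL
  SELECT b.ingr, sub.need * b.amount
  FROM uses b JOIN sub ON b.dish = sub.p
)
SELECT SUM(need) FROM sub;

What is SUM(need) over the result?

18

Base: (Plate, need=1).
Iteration 1: components of {Plate} -> Hub = 1*5 = 5, Nut = 1*3 = 3.
Iteration 2: components of {Hub,Nut} -> Shaft = 3*3 = 9.
Iteration 3: no further components; recursion stops.
SUM(need) = 1 + 3 + 5 + 9 = 18.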